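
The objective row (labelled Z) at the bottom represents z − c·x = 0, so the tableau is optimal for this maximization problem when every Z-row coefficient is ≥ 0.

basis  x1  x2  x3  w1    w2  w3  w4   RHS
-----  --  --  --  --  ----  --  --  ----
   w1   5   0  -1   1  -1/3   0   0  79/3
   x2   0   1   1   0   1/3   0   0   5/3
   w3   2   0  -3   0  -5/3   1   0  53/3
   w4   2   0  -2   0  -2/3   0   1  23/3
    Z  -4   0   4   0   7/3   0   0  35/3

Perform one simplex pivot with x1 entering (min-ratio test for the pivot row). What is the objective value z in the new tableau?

27

Ratio test on column x1 — row 1: (79/3)/5 = 79/15; row 2: entry 0 ≤ 0; row 3: (53/3)/2 = 53/6; row 4: (23/3)/2 = 23/6. Minimum is 23/6 at row 4 (w4 leaves); pivot element 2.
Pivot on row 4; the Z-row RHS becomes 35/3 − (-4)·(23/6) = 27.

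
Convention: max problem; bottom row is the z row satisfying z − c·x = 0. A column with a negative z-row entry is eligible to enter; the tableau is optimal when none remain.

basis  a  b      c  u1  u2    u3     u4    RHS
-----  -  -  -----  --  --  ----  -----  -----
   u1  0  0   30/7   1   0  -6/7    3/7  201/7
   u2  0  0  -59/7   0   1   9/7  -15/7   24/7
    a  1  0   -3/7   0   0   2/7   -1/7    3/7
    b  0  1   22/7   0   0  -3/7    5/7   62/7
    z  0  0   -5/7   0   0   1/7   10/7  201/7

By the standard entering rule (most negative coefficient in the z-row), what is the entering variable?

Negative z-row entries: c: -5/7.
The most negative is -5/7 in column c, so c enters.

c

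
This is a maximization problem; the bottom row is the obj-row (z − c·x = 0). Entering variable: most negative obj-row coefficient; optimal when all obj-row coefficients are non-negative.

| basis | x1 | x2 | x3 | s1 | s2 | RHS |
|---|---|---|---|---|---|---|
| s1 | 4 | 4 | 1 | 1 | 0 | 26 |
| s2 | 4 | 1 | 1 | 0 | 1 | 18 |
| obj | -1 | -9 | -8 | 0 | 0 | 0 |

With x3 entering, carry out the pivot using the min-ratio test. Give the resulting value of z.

Ratio test on column x3 — row 1: 26/1 = 26; row 2: 18/1 = 18. Minimum is 18 at row 2 (s2 leaves); pivot element 1.
Pivot on row 2; the obj-row RHS becomes 0 − (-8)·18 = 144.

144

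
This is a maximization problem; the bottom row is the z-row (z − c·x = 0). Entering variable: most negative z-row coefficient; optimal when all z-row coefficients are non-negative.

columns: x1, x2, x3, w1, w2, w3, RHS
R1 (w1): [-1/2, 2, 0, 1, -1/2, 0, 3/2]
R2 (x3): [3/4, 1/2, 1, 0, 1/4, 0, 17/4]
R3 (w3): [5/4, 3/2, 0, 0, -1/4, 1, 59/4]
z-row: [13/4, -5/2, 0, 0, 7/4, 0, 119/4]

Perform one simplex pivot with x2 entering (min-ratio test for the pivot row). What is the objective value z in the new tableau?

Ratio test on column x2 — row 1: (3/2)/2 = 3/4; row 2: (17/4)/(1/2) = 17/2; row 3: (59/4)/(3/2) = 59/6. Minimum is 3/4 at row 1 (w1 leaves); pivot element 2.
Pivot on row 1; the z-row RHS becomes 119/4 − (-5/2)·(3/4) = 253/8.

253/8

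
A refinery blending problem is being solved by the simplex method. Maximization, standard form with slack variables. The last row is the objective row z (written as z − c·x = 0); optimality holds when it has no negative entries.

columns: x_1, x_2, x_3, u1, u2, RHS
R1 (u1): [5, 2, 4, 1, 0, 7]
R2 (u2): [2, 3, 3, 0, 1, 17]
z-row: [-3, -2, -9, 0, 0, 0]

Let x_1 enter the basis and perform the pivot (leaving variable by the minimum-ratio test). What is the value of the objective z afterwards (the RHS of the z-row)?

21/5

Ratio test on column x_1 — row 1: 7/5 = 7/5; row 2: 17/2 = 17/2. Minimum is 7/5 at row 1 (u1 leaves); pivot element 5.
Pivot on row 1; the z-row RHS becomes 0 − (-3)·(7/5) = 21/5.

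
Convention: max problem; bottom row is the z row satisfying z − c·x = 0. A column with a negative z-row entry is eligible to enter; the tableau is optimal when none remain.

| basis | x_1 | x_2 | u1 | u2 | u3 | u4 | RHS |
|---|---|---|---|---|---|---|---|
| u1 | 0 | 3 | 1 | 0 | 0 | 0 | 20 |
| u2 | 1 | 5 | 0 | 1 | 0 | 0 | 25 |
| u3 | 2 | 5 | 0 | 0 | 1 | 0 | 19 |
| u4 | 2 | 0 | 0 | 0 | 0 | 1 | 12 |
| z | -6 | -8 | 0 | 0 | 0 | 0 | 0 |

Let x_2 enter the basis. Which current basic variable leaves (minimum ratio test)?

u3

Column x_2 entries and ratios — u1: 20/3 = 20/3; u2: 25/5 = 5; u3: 19/5 = 19/5; u4: 0 ≤ 0, skip.
Smallest ratio is 19/5 in the row of u3, so u3 leaves.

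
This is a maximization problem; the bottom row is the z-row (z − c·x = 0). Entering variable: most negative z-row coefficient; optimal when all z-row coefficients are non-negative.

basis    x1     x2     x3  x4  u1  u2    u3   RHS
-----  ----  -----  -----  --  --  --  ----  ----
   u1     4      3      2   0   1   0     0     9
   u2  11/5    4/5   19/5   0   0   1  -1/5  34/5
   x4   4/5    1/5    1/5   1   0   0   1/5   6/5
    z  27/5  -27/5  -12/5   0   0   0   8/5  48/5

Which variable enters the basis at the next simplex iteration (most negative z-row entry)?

Negative z-row entries: x2: -27/5, x3: -12/5.
The most negative is -27/5 in column x2, so x2 enters.

x2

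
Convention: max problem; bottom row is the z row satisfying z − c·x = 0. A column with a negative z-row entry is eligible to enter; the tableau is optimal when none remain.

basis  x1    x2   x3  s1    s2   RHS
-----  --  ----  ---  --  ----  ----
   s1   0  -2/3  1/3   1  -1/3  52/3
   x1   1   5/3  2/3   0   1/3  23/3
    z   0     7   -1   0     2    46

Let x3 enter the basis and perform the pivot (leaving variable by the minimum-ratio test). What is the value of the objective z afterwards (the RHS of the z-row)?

115/2

Ratio test on column x3 — row 1: (52/3)/(1/3) = 52; row 2: (23/3)/(2/3) = 23/2. Minimum is 23/2 at row 2 (x1 leaves); pivot element 2/3.
Pivot on row 2; the z-row RHS becomes 46 − (-1)·(23/2) = 115/2.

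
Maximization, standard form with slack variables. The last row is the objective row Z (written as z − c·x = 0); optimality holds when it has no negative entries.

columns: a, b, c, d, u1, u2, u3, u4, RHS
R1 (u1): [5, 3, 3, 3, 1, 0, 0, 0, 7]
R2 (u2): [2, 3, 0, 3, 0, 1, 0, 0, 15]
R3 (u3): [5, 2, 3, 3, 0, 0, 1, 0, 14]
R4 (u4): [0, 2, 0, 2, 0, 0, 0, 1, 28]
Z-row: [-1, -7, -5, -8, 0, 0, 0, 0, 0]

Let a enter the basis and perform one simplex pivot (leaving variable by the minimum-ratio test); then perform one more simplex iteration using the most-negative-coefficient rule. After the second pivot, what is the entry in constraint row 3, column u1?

-1

Ratio test on column a — row 1: 7/5 = 7/5; row 2: 15/2 = 15/2; row 3: 14/5 = 14/5; row 4: entry 0 ≤ 0. Minimum is 7/5 at row 1 (u1 leaves); pivot element 5.
Divide row 1 by 5; eliminate column a from the other rows.
Second iteration: most negative Z-row entry is -37/5 in column d, so d enters.
Ratio test on column d — row 1: (7/5)/(3/5) = 7/3; row 2: (61/5)/(9/5) = 61/9; row 3: entry 0 ≤ 0; row 4: 28/2 = 14. Minimum is 7/3 at row 1 (a leaves); pivot element 3/5.
Divide row 1 by 3/5; eliminate column d from the other rows.
After both pivots, the entry at constraint row 3, column u1 is -1.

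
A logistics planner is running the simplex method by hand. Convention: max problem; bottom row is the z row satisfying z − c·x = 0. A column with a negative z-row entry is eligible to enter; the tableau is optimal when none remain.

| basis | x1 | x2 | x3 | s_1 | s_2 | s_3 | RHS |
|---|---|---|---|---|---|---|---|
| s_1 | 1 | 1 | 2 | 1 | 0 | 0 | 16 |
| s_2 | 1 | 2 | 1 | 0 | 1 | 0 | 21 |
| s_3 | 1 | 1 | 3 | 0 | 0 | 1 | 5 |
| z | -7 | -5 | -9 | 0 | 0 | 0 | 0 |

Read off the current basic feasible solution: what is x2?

x2 is not in the basis, so in the current basic feasible solution x2 = 0.

0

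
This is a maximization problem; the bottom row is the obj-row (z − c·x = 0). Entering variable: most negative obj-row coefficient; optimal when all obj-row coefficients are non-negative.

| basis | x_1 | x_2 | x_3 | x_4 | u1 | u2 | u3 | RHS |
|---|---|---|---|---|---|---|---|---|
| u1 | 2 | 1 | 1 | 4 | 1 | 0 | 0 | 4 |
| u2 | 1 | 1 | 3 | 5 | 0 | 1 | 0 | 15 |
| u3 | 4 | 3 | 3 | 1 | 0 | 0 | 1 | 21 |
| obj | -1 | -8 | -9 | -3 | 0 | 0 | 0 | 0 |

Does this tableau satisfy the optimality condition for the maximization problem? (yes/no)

The obj-row has a negative entry -9 in column x_3, so it is not optimal.

no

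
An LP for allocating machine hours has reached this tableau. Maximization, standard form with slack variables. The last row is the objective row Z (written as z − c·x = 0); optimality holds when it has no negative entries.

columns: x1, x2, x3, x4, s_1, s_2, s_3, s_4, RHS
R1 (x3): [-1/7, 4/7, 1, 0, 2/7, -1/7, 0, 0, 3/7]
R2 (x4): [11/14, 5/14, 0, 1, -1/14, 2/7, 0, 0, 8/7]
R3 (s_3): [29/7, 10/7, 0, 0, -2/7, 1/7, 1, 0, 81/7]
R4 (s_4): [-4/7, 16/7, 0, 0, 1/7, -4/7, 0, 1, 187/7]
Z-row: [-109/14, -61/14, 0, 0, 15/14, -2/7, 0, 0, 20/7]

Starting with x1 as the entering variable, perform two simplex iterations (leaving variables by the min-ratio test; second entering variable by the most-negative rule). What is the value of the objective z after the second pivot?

15

Ratio test on column x1 — row 1: entry -1/7 ≤ 0; row 2: (8/7)/(11/14) = 16/11; row 3: (81/7)/(29/7) = 81/29; row 4: entry -4/7 ≤ 0. Minimum is 16/11 at row 2 (x4 leaves); pivot element 11/14.
Pivot on row 2; the Z-row RHS becomes 20/7 − (-109/14)·(16/11) = 156/11.
Next entering variable (most negative Z-row entry -9/11): x2.
Ratio test on column x2 — row 1: (7/11)/(7/11) = 1; row 2: (16/11)/(5/11) = 16/5; row 3: entry -5/11 ≤ 0; row 4: (303/11)/(28/11) = 303/28. Minimum is 1 at row 1 (x3 leaves); pivot element 7/11.
After the second pivot the Z-row RHS is 156/11 − (-9/11)·1 = 15.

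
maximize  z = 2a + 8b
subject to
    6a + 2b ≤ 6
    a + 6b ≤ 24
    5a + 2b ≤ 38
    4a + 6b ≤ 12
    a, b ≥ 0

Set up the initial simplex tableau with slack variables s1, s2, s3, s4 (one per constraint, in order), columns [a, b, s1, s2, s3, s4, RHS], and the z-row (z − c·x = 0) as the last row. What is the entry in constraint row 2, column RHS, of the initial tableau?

The RHS of constraint 2 is b_2 = 24.

24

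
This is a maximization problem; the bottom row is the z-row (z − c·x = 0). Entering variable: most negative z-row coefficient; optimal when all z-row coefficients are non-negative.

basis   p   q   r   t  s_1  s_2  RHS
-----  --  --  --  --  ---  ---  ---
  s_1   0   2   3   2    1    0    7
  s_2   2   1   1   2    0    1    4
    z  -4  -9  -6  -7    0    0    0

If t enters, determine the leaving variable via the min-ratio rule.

Column t entries and ratios — s_1: 7/2 = 7/2; s_2: 4/2 = 2.
Smallest ratio is 2 in the row of s_2, so s_2 leaves.

s_2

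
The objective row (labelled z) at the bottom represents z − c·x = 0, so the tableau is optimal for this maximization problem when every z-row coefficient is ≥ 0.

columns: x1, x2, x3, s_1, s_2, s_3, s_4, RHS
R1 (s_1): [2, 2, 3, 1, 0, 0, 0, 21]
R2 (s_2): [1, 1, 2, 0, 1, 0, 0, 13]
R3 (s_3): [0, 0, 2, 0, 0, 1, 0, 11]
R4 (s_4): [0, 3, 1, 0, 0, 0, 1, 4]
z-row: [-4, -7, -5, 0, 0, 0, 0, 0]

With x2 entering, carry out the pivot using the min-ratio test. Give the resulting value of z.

Ratio test on column x2 — row 1: 21/2 = 21/2; row 2: 13/1 = 13; row 3: entry 0 ≤ 0; row 4: 4/3 = 4/3. Minimum is 4/3 at row 4 (s_4 leaves); pivot element 3.
Pivot on row 4; the z-row RHS becomes 0 − (-7)·(4/3) = 28/3.

28/3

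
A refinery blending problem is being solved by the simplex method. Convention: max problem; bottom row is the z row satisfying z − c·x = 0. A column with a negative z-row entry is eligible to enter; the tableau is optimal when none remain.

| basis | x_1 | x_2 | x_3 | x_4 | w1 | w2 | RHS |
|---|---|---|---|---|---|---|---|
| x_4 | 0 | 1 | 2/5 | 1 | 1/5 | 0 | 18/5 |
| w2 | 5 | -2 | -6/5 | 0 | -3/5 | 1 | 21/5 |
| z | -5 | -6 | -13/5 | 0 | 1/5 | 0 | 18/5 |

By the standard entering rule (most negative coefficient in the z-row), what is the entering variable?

x_2

Negative z-row entries: x_1: -5, x_2: -6, x_3: -13/5.
The most negative is -6 in column x_2, so x_2 enters.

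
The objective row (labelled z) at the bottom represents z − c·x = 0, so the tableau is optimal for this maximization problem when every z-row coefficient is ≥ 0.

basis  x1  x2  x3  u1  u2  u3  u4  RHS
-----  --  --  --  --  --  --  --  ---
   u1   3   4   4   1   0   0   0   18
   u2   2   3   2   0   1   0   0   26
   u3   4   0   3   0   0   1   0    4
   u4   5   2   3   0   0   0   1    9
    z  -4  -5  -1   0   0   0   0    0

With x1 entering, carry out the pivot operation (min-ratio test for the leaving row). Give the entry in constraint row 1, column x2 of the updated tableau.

4

Ratio test on column x1 — row 1: 18/3 = 6; row 2: 26/2 = 13; row 3: 4/4 = 1; row 4: 9/5 = 9/5. Minimum is 1 at row 3 (u3 leaves); pivot element 4.
Divide row 3 by 4; eliminate column x1 from the other rows.
Row 1 update in column x2: 4 − 3·0 = 4.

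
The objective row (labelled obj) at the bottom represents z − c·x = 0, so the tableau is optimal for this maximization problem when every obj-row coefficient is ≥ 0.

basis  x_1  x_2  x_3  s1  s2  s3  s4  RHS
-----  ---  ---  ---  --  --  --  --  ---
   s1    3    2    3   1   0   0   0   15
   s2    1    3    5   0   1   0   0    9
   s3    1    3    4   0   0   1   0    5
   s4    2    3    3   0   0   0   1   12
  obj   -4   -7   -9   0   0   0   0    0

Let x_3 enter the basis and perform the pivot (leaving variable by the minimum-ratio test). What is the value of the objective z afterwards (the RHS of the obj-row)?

45/4

Ratio test on column x_3 — row 1: 15/3 = 5; row 2: 9/5 = 9/5; row 3: 5/4 = 5/4; row 4: 12/3 = 4. Minimum is 5/4 at row 3 (s3 leaves); pivot element 4.
Pivot on row 3; the obj-row RHS becomes 0 − (-9)·(5/4) = 45/4.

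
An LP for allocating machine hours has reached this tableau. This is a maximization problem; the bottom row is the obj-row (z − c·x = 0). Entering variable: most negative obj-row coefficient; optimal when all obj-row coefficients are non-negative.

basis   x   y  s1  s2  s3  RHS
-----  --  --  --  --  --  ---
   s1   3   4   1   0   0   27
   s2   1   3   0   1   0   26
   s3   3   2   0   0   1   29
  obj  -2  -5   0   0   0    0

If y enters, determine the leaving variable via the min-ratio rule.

s1

Column y entries and ratios — s1: 27/4 = 27/4; s2: 26/3 = 26/3; s3: 29/2 = 29/2.
Smallest ratio is 27/4 in the row of s1, so s1 leaves.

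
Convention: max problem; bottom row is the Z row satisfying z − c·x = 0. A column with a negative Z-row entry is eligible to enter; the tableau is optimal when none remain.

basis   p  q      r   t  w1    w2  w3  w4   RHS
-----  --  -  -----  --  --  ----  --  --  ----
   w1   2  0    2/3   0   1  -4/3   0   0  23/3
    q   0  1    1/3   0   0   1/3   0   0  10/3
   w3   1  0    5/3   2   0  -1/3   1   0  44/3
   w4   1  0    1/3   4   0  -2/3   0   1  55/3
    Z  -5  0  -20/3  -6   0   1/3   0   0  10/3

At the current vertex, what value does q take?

q is basic (row 2); its value is the RHS of that row, 10/3.

10/3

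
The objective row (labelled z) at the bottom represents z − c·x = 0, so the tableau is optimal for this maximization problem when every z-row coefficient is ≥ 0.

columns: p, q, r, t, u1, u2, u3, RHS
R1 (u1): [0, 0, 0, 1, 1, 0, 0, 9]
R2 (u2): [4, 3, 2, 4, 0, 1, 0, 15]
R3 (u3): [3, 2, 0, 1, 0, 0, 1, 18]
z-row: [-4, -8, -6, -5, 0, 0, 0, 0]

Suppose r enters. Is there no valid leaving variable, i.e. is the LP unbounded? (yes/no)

no

Column r has positive entries in row(s) 2, so the ratio test bounds it — not unbounded.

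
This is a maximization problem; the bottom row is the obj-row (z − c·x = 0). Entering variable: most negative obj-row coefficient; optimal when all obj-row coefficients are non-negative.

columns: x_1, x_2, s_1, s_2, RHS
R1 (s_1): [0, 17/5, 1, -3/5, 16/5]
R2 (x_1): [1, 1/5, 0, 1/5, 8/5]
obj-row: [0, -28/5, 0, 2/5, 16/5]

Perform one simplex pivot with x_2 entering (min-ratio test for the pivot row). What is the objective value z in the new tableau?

Ratio test on column x_2 — row 1: (16/5)/(17/5) = 16/17; row 2: (8/5)/(1/5) = 8. Minimum is 16/17 at row 1 (s_1 leaves); pivot element 17/5.
Pivot on row 1; the obj-row RHS becomes 16/5 − (-28/5)·(16/17) = 144/17.

144/17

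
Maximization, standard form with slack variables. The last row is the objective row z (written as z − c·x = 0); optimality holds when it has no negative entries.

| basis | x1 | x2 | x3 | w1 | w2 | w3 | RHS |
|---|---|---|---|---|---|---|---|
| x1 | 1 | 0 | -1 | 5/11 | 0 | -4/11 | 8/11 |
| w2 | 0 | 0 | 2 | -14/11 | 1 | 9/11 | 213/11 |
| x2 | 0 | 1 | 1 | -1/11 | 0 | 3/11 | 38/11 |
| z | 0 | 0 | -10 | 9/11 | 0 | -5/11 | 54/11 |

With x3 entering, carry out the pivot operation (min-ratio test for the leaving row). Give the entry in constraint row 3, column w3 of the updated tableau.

Ratio test on column x3 — row 1: entry -1 ≤ 0; row 2: (213/11)/2 = 213/22; row 3: (38/11)/1 = 38/11. Minimum is 38/11 at row 3 (x2 leaves); pivot element 1.
Divide row 3 by 1; eliminate column x3 from the other rows.
In the new row 3, the w3 entry is the old entry divided by the pivot: (3/11)/1 = 3/11.

3/11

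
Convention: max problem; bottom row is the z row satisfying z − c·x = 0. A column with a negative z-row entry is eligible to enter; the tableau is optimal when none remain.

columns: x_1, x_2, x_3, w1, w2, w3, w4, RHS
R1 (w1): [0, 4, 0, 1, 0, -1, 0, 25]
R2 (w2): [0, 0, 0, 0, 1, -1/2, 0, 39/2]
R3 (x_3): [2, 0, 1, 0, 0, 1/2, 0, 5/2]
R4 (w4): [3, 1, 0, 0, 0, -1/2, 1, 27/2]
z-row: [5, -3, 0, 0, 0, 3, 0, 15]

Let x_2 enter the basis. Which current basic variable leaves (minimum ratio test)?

w1

Column x_2 entries and ratios — w1: 25/4 = 25/4; w2: 0 ≤ 0, skip; x_3: 0 ≤ 0, skip; w4: (27/2)/1 = 27/2.
Smallest ratio is 25/4 in the row of w1, so w1 leaves.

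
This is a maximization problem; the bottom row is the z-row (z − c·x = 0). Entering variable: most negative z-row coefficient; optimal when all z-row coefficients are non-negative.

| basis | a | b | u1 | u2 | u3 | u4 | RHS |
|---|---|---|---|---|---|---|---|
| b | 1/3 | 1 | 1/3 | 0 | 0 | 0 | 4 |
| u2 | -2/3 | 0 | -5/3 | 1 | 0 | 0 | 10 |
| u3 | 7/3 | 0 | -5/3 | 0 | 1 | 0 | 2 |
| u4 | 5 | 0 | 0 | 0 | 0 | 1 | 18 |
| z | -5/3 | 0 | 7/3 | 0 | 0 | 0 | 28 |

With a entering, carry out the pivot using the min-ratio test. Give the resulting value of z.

206/7

Ratio test on column a — row 1: 4/(1/3) = 12; row 2: entry -2/3 ≤ 0; row 3: 2/(7/3) = 6/7; row 4: 18/5 = 18/5. Minimum is 6/7 at row 3 (u3 leaves); pivot element 7/3.
Pivot on row 3; the z-row RHS becomes 28 − (-5/3)·(6/7) = 206/7.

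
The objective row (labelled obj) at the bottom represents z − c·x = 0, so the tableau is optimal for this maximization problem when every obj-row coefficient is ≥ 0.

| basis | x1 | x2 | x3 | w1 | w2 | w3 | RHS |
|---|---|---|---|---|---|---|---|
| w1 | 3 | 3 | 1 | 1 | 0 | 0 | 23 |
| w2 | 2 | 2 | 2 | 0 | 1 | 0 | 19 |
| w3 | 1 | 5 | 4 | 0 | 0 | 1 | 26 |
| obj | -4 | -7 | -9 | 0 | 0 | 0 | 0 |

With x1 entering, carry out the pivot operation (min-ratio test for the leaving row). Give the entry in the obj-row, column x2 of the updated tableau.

-3

Ratio test on column x1 — row 1: 23/3 = 23/3; row 2: 19/2 = 19/2; row 3: 26/1 = 26. Minimum is 23/3 at row 1 (w1 leaves); pivot element 3.
Divide row 1 by 3; eliminate column x1 from the other rows.
obj-row update in column x2: -7 − (-4)·1 = -3.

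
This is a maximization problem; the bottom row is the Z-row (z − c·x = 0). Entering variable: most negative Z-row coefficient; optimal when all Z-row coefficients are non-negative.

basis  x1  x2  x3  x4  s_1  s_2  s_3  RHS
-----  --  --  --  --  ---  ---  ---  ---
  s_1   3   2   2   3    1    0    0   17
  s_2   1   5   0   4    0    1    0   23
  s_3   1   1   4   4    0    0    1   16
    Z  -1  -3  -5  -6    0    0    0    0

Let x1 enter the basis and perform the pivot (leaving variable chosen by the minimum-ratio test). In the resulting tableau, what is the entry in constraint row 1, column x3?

2/3

Ratio test on column x1 — row 1: 17/3 = 17/3; row 2: 23/1 = 23; row 3: 16/1 = 16. Minimum is 17/3 at row 1 (s_1 leaves); pivot element 3.
Divide row 1 by 3; eliminate column x1 from the other rows.
In the new row 1, the x3 entry is the old entry divided by the pivot: 2/3 = 2/3.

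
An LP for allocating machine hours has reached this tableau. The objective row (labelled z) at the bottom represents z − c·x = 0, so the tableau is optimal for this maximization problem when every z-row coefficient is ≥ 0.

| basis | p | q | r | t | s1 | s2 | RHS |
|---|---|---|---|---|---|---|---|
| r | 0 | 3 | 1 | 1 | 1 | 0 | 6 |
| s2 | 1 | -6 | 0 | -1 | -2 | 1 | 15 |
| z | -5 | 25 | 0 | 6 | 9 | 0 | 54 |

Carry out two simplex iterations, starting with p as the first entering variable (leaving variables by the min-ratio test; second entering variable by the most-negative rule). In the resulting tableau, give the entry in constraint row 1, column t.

1/3

Ratio test on column p — row 1: entry 0 ≤ 0; row 2: 15/1 = 15. Minimum is 15 at row 2 (s2 leaves); pivot element 1.
Divide row 2 by 1; eliminate column p from the other rows.
Second iteration: most negative z-row entry is -5 in column q, so q enters.
Ratio test on column q — row 1: 6/3 = 2; row 2: entry -6 ≤ 0. Minimum is 2 at row 1 (r leaves); pivot element 3.
Divide row 1 by 3; eliminate column q from the other rows.
After both pivots, the entry at constraint row 1, column t is 1/3.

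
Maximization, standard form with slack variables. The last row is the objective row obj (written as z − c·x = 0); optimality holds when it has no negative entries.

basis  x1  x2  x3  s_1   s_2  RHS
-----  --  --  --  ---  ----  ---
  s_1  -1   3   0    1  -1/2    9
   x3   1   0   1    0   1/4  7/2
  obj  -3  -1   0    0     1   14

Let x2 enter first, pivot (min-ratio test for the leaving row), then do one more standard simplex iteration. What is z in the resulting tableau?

Ratio test on column x2 — row 1: 9/3 = 3; row 2: entry 0 ≤ 0. Minimum is 3 at row 1 (s_1 leaves); pivot element 3.
Pivot on row 1; the obj-row RHS becomes 14 − (-1)·3 = 17.
Next entering variable (most negative obj-row entry -10/3): x1.
Ratio test on column x1 — row 1: entry -1/3 ≤ 0; row 2: (7/2)/1 = 7/2. Minimum is 7/2 at row 2 (x3 leaves); pivot element 1.
After the second pivot the obj-row RHS is 17 − (-10/3)·(7/2) = 86/3.

86/3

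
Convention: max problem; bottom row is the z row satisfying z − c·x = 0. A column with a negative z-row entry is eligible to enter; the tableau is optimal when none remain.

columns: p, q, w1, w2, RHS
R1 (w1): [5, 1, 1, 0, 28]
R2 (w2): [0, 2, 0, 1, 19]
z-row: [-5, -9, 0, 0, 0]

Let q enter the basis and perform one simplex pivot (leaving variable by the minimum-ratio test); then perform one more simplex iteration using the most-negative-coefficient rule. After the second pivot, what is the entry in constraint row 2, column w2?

Ratio test on column q — row 1: 28/1 = 28; row 2: 19/2 = 19/2. Minimum is 19/2 at row 2 (w2 leaves); pivot element 2.
Divide row 2 by 2; eliminate column q from the other rows.
Second iteration: most negative z-row entry is -5 in column p, so p enters.
Ratio test on column p — row 1: (37/2)/5 = 37/10; row 2: entry 0 ≤ 0. Minimum is 37/10 at row 1 (w1 leaves); pivot element 5.
Divide row 1 by 5; eliminate column p from the other rows.
After both pivots, the entry at constraint row 2, column w2 is 1/2.

1/2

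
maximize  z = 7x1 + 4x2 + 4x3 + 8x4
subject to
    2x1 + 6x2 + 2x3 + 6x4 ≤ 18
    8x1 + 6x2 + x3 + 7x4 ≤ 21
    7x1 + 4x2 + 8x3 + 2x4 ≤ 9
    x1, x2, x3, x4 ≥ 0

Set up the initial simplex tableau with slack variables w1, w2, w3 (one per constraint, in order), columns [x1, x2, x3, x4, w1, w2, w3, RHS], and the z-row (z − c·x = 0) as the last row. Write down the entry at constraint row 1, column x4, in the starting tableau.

6

Constraint 1 has coefficient 6 on x4.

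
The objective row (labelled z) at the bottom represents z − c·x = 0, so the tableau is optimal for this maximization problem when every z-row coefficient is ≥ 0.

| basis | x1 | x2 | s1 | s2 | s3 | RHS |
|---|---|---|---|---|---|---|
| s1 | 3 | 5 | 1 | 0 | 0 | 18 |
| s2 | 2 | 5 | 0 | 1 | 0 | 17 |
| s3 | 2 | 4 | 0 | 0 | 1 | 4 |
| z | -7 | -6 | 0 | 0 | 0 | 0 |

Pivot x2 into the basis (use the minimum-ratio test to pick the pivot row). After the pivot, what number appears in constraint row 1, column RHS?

Ratio test on column x2 — row 1: 18/5 = 18/5; row 2: 17/5 = 17/5; row 3: 4/4 = 1. Minimum is 1 at row 3 (s3 leaves); pivot element 4.
Divide row 3 by 4; eliminate column x2 from the other rows.
Row 1 update in column RHS: 18 − 5·1 = 13.

13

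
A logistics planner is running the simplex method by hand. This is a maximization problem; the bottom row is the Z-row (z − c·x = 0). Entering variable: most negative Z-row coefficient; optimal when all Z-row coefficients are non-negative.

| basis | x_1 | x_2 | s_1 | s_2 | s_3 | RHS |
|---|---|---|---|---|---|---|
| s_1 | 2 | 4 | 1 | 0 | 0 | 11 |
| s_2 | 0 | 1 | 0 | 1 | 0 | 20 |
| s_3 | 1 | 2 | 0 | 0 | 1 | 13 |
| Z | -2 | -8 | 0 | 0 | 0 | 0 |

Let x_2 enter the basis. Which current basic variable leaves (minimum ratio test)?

Column x_2 entries and ratios — s_1: 11/4 = 11/4; s_2: 20/1 = 20; s_3: 13/2 = 13/2.
Smallest ratio is 11/4 in the row of s_1, so s_1 leaves.

s_1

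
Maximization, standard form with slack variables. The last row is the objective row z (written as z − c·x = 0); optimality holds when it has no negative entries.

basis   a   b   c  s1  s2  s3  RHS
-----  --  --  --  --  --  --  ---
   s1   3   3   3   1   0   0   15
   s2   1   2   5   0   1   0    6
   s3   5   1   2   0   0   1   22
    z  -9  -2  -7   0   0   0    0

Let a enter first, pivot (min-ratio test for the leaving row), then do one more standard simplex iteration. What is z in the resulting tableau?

Ratio test on column a — row 1: 15/3 = 5; row 2: 6/1 = 6; row 3: 22/5 = 22/5. Minimum is 22/5 at row 3 (s3 leaves); pivot element 5.
Pivot on row 3; the z-row RHS becomes 0 − (-9)·(22/5) = 198/5.
Next entering variable (most negative z-row entry -17/5): c.
Ratio test on column c — row 1: (9/5)/(9/5) = 1; row 2: (8/5)/(23/5) = 8/23; row 3: (22/5)/(2/5) = 11. Minimum is 8/23 at row 2 (s2 leaves); pivot element 23/5.
After the second pivot the z-row RHS is 198/5 − (-17/5)·(8/23) = 938/23.

938/23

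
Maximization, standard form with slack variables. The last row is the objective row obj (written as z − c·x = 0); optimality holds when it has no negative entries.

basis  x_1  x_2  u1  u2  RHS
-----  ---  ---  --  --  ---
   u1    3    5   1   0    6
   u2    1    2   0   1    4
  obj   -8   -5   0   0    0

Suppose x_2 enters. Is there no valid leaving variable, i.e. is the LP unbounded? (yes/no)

no

Column x_2 has positive entries in row(s) 1, 2, so the ratio test bounds it — not unbounded.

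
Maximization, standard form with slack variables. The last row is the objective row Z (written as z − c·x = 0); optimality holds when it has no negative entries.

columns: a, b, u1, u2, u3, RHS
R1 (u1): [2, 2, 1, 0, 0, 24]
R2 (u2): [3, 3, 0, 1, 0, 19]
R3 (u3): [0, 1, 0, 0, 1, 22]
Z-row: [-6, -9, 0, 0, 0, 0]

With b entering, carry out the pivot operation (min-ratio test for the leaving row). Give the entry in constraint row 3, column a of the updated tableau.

-1

Ratio test on column b — row 1: 24/2 = 12; row 2: 19/3 = 19/3; row 3: 22/1 = 22. Minimum is 19/3 at row 2 (u2 leaves); pivot element 3.
Divide row 2 by 3; eliminate column b from the other rows.
Row 3 update in column a: 0 − 1·1 = -1.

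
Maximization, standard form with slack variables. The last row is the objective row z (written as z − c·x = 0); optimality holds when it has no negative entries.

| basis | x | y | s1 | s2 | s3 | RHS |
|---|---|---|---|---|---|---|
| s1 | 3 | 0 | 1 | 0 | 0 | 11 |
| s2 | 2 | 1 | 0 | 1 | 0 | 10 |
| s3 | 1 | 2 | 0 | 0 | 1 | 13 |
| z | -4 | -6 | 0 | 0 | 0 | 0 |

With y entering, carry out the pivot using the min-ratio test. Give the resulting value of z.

39

Ratio test on column y — row 1: entry 0 ≤ 0; row 2: 10/1 = 10; row 3: 13/2 = 13/2. Minimum is 13/2 at row 3 (s3 leaves); pivot element 2.
Pivot on row 3; the z-row RHS becomes 0 − (-6)·(13/2) = 39.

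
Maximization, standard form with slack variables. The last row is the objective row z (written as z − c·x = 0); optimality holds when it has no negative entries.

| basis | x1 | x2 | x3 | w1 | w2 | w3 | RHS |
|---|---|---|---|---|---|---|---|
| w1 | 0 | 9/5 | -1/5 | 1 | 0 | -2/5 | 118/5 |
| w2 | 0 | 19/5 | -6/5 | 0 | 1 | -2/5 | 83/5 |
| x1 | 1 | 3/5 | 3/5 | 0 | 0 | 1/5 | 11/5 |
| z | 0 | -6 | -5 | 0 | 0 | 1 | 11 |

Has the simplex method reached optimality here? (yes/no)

The z-row has a negative entry -6 in column x2, so it is not optimal.

no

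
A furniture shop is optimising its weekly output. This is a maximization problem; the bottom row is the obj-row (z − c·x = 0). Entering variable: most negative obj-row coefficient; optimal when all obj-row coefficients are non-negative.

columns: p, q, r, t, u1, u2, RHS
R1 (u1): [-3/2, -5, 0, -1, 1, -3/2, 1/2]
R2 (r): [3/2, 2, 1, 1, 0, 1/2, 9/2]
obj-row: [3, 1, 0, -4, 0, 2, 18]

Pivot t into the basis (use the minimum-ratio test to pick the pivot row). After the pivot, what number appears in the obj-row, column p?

Ratio test on column t — row 1: entry -1 ≤ 0; row 2: (9/2)/1 = 9/2. Minimum is 9/2 at row 2 (r leaves); pivot element 1.
Divide row 2 by 1; eliminate column t from the other rows.
obj-row update in column p: 3 − (-4)·(3/2) = 9.

9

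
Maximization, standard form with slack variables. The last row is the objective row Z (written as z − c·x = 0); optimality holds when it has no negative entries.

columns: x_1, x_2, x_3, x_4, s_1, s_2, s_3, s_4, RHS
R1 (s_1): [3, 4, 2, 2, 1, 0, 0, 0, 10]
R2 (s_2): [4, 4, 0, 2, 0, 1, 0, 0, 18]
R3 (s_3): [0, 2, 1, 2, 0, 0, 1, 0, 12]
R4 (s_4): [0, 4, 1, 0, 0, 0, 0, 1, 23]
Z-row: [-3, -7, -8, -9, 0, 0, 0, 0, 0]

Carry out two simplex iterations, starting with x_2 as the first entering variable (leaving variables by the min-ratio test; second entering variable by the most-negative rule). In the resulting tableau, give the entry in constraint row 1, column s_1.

Ratio test on column x_2 — row 1: 10/4 = 5/2; row 2: 18/4 = 9/2; row 3: 12/2 = 6; row 4: 23/4 = 23/4. Minimum is 5/2 at row 1 (s_1 leaves); pivot element 4.
Divide row 1 by 4; eliminate column x_2 from the other rows.
Second iteration: most negative Z-row entry is -11/2 in column x_4, so x_4 enters.
Ratio test on column x_4 — row 1: (5/2)/(1/2) = 5; row 2: entry 0 ≤ 0; row 3: 7/1 = 7; row 4: entry -2 ≤ 0. Minimum is 5 at row 1 (x_2 leaves); pivot element 1/2.
Divide row 1 by 1/2; eliminate column x_4 from the other rows.
After both pivots, the entry at constraint row 1, column s_1 is 1/2.

1/2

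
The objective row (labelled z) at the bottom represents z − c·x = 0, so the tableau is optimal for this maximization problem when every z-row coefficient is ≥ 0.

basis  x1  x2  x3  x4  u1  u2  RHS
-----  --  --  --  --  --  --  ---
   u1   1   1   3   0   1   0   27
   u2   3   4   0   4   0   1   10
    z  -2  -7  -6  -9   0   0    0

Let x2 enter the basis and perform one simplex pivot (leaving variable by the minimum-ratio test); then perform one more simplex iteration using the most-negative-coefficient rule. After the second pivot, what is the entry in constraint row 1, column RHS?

49/6

Ratio test on column x2 — row 1: 27/1 = 27; row 2: 10/4 = 5/2. Minimum is 5/2 at row 2 (u2 leaves); pivot element 4.
Divide row 2 by 4; eliminate column x2 from the other rows.
Second iteration: most negative z-row entry is -6 in column x3, so x3 enters.
Ratio test on column x3 — row 1: (49/2)/3 = 49/6; row 2: entry 0 ≤ 0. Minimum is 49/6 at row 1 (u1 leaves); pivot element 3.
Divide row 1 by 3; eliminate column x3 from the other rows.
After both pivots, the entry at constraint row 1, column RHS is 49/6.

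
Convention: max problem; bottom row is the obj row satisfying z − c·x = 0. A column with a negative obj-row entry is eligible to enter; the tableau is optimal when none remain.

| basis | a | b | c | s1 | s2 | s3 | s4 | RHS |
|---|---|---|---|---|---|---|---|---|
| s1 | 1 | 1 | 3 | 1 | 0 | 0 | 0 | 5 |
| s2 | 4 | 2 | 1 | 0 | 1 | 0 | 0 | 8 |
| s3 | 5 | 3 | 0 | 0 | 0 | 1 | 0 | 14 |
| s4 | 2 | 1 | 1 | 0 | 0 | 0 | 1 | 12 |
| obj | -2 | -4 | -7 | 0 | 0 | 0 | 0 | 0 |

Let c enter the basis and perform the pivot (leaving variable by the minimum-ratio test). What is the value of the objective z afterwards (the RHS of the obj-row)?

Ratio test on column c — row 1: 5/3 = 5/3; row 2: 8/1 = 8; row 3: entry 0 ≤ 0; row 4: 12/1 = 12. Minimum is 5/3 at row 1 (s1 leaves); pivot element 3.
Pivot on row 1; the obj-row RHS becomes 0 − (-7)·(5/3) = 35/3.

35/3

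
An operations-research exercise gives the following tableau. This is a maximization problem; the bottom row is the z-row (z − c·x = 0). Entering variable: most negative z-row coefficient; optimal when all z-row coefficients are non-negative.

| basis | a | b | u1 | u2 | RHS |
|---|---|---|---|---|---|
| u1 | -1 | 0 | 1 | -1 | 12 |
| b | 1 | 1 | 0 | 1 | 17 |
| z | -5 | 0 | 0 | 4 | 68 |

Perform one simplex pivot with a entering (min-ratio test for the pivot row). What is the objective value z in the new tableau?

153

Ratio test on column a — row 1: entry -1 ≤ 0; row 2: 17/1 = 17. Minimum is 17 at row 2 (b leaves); pivot element 1.
Pivot on row 2; the z-row RHS becomes 68 − (-5)·17 = 153.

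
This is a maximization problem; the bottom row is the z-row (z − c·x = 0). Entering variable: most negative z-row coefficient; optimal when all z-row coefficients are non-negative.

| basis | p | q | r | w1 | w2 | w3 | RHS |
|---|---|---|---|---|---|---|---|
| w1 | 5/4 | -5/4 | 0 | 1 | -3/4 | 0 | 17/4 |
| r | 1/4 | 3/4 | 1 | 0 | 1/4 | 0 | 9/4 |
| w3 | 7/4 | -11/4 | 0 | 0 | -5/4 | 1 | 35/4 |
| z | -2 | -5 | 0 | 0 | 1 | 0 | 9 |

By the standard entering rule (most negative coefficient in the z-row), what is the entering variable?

Negative z-row entries: p: -2, q: -5.
The most negative is -5 in column q, so q enters.

q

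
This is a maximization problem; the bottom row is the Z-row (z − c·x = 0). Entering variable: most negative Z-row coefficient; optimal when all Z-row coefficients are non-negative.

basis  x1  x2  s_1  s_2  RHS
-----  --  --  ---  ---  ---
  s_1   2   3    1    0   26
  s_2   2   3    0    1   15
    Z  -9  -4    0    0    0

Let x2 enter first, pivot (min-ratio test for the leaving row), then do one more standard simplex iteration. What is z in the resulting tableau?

Ratio test on column x2 — row 1: 26/3 = 26/3; row 2: 15/3 = 5. Minimum is 5 at row 2 (s_2 leaves); pivot element 3.
Pivot on row 2; the Z-row RHS becomes 0 − (-4)·5 = 20.
Next entering variable (most negative Z-row entry -19/3): x1.
Ratio test on column x1 — row 1: entry 0 ≤ 0; row 2: 5/(2/3) = 15/2. Minimum is 15/2 at row 2 (x2 leaves); pivot element 2/3.
After the second pivot the Z-row RHS is 20 − (-19/3)·(15/2) = 135/2.

135/2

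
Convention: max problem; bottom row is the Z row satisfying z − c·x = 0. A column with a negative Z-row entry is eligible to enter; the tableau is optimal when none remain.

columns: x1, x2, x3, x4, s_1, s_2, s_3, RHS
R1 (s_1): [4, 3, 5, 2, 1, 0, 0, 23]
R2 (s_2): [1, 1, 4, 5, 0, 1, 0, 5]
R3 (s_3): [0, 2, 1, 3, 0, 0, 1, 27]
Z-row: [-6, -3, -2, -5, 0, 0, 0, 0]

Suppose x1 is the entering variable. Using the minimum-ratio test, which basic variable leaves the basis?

Column x1 entries and ratios — s_1: 23/4 = 23/4; s_2: 5/1 = 5; s_3: 0 ≤ 0, skip.
Smallest ratio is 5 in the row of s_2, so s_2 leaves.

s_2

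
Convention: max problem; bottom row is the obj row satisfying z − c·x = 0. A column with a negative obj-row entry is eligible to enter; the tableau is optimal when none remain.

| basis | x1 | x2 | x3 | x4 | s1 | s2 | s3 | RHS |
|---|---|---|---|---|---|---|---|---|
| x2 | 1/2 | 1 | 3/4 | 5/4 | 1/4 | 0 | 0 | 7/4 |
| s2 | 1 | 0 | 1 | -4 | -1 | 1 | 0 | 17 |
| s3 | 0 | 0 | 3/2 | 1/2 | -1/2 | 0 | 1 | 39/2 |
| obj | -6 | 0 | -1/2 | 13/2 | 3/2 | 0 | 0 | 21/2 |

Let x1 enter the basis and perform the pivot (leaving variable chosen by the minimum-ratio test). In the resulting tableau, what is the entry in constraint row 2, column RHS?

27/2

Ratio test on column x1 — row 1: (7/4)/(1/2) = 7/2; row 2: 17/1 = 17; row 3: entry 0 ≤ 0. Minimum is 7/2 at row 1 (x2 leaves); pivot element 1/2.
Divide row 1 by 1/2; eliminate column x1 from the other rows.
Row 2 update in column RHS: 17 − 1·(7/2) = 27/2.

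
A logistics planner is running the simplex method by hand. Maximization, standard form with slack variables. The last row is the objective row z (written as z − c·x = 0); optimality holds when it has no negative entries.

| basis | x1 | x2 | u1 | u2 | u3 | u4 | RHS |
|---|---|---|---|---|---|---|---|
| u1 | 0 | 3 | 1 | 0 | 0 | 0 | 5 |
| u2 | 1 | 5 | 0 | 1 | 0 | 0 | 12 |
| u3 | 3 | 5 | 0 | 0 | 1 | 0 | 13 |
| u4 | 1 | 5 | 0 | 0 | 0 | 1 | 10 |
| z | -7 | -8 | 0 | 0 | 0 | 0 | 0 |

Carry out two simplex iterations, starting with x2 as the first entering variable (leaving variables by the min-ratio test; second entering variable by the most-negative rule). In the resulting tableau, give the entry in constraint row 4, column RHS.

1/9

Ratio test on column x2 — row 1: 5/3 = 5/3; row 2: 12/5 = 12/5; row 3: 13/5 = 13/5; row 4: 10/5 = 2. Minimum is 5/3 at row 1 (u1 leaves); pivot element 3.
Divide row 1 by 3; eliminate column x2 from the other rows.
Second iteration: most negative z-row entry is -7 in column x1, so x1 enters.
Ratio test on column x1 — row 1: entry 0 ≤ 0; row 2: (11/3)/1 = 11/3; row 3: (14/3)/3 = 14/9; row 4: (5/3)/1 = 5/3. Minimum is 14/9 at row 3 (u3 leaves); pivot element 3.
Divide row 3 by 3; eliminate column x1 from the other rows.
After both pivots, the entry at constraint row 4, column RHS is 1/9.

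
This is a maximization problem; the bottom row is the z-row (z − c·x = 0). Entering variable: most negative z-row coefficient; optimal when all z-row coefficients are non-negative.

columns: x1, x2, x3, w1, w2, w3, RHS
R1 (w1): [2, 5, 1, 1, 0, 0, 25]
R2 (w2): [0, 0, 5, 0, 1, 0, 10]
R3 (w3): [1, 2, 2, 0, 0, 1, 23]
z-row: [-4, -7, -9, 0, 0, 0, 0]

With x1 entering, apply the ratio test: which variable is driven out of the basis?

Column x1 entries and ratios — w1: 25/2 = 25/2; w2: 0 ≤ 0, skip; w3: 23/1 = 23.
Smallest ratio is 25/2 in the row of w1, so w1 leaves.

w1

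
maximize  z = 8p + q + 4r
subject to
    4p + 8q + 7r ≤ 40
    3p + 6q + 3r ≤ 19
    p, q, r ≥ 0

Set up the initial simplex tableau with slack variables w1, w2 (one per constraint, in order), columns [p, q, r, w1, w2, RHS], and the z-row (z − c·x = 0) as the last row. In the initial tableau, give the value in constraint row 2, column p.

Constraint 2 has coefficient 3 on p.

3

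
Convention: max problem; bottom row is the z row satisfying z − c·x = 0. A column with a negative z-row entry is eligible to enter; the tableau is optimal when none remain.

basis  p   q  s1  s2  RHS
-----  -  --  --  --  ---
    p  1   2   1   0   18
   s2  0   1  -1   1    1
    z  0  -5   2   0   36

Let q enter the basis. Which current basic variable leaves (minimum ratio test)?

s2

Column q entries and ratios — p: 18/2 = 9; s2: 1/1 = 1.
Smallest ratio is 1 in the row of s2, so s2 leaves.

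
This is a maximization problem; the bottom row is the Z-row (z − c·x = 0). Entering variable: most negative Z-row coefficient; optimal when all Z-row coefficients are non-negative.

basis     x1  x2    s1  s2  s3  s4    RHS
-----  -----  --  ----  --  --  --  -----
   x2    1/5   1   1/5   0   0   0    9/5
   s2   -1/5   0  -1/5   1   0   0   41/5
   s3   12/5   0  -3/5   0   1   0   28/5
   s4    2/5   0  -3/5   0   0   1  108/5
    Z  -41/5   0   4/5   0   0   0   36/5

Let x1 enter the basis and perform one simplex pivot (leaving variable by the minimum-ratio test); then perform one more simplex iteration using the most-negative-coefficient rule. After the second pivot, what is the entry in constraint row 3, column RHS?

Ratio test on column x1 — row 1: (9/5)/(1/5) = 9; row 2: entry -1/5 ≤ 0; row 3: (28/5)/(12/5) = 7/3; row 4: (108/5)/(2/5) = 54. Minimum is 7/3 at row 3 (s3 leaves); pivot element 12/5.
Divide row 3 by 12/5; eliminate column x1 from the other rows.
Second iteration: most negative Z-row entry is -5/4 in column s1, so s1 enters.
Ratio test on column s1 — row 1: (4/3)/(1/4) = 16/3; row 2: entry -1/4 ≤ 0; row 3: entry -1/4 ≤ 0; row 4: entry -1/2 ≤ 0. Minimum is 16/3 at row 1 (x2 leaves); pivot element 1/4.
Divide row 1 by 1/4; eliminate column s1 from the other rows.
After both pivots, the entry at constraint row 3, column RHS is 11/3.

11/3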